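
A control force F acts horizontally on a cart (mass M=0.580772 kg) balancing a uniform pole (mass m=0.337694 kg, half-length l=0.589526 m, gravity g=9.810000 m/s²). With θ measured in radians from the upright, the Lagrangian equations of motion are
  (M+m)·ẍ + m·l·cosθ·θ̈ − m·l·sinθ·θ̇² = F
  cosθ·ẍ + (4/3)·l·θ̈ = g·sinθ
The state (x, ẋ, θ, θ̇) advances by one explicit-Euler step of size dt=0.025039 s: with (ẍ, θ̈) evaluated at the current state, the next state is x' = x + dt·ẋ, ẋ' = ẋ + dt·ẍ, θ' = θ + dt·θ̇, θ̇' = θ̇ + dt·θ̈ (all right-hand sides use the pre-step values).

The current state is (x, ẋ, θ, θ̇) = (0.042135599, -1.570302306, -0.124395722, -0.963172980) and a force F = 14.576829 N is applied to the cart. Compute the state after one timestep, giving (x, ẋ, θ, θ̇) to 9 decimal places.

(0.002816800, -1.014215382, -0.148512610, -1.703937818)

sinθ=-0.124075147, cosθ=0.992272824
temp = (F + m·l·θ̇²·sinθ)/(M+m) = (14.576829 + -0.022914991)/0.918466 = 15.845893053
θ̈ = (g·sinθ − cosθ·temp)/(l·(4/3 − m·cos²θ/(M+m))) = -29.584441788
ẍ = temp − m·l·θ̈·cosθ/(M+m) = 22.208831184
Euler: x'=0.042135599+0.025039·-1.570302306=0.002816800, ẋ'=-1.570302306+0.025039·22.208831184=-1.014215382
       θ'=-0.124395722+0.025039·-0.963172980=-0.148512610, θ̇'=-0.963172980+0.025039·-29.584441788=-1.703937818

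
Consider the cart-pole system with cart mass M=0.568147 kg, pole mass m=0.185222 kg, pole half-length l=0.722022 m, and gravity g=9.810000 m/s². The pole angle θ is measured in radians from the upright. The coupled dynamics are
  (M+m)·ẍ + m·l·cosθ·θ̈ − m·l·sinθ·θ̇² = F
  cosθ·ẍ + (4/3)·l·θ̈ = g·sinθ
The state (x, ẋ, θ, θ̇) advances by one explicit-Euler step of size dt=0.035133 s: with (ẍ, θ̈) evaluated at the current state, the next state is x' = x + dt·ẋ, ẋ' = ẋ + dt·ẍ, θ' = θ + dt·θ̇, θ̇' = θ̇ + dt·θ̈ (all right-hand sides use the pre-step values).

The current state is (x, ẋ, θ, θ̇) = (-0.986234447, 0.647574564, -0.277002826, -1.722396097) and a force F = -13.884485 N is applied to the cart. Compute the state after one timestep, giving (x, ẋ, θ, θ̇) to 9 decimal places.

(-0.963483210, -0.119053390, -0.337515768, -1.054324819)

sinθ=-0.273473961, cosθ=0.961879406
temp = (F + m·l·θ̇²·sinθ)/(M+m) = (-13.884485 + -0.108498828)/0.753369 = -18.573877911
θ̈ = (g·sinθ − cosθ·temp)/(l·(4/3 − m·cos²θ/(M+m))) = 19.015491945
ẍ = temp − m·l·θ̈·cosθ/(M+m) = -21.820737041
Euler: x'=-0.986234447+0.035133·0.647574564=-0.963483210, ẋ'=0.647574564+0.035133·-21.820737041=-0.119053390
       θ'=-0.277002826+0.035133·-1.722396097=-0.337515768, θ̇'=-1.722396097+0.035133·19.015491945=-1.054324819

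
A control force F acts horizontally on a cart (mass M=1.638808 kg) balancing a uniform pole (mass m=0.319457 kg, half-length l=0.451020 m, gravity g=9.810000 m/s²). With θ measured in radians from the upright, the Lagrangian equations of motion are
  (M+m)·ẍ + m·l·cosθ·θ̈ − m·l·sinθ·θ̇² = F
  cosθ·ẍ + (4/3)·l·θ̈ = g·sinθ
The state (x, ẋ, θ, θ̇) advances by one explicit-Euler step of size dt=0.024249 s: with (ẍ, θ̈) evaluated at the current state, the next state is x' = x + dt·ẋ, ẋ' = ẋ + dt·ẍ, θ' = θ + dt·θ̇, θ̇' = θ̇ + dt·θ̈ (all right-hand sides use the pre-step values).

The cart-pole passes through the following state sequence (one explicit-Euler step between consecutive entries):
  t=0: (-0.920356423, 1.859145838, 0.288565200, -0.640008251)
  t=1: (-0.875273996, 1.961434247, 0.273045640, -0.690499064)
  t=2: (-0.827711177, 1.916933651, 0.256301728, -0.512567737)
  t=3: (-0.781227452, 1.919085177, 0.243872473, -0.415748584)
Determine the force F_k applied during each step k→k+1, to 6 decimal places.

step 0→1:
  ẍ = (ẋ'−ẋ)/dt = (1.961434247−1.859145838)/0.024249 = 4.218253
  θ̈ = (θ̇'−θ̇)/dt = (-0.690499064−-0.640008251)/0.024249 = -2.082181
  sinθ=0.284577, cosθ=0.958653
  F = (M+m)·ẍ + m·l·cosθ·θ̈ − m·l·sinθ·θ̇² = 8.260457 + -0.287600 − 0.016795 = 7.956062
step 1→2:
  ẍ = (ẋ'−ẋ)/dt = (1.916933651−1.961434247)/0.024249 = -1.835152
  θ̈ = (θ̇'−θ̇)/dt = (-0.512567737−-0.690499064)/0.024249 = 7.337677
  sinθ=0.269665, cosθ=0.962954
  F = (M+m)·ẍ + m·l·cosθ·θ̈ − m·l·sinθ·θ̇² = -3.593714 + 1.018058 − 0.018525 = -2.594181
step 2→3:
  ẍ = (ẋ'−ẋ)/dt = (1.919085177−1.916933651)/0.024249 = 0.088726
  θ̈ = (θ̇'−θ̇)/dt = (-0.415748584−-0.512567737)/0.024249 = 3.992707
  sinθ=0.253505, cosθ=0.967334
  F = (M+m)·ẍ + m·l·cosθ·θ̈ − m·l·sinθ·θ̇² = 0.173750 + 0.556483 − 0.009596 = 0.720637

F_0 = 7.956062 N
F_1 = -2.594181 N
F_2 = 0.720637 N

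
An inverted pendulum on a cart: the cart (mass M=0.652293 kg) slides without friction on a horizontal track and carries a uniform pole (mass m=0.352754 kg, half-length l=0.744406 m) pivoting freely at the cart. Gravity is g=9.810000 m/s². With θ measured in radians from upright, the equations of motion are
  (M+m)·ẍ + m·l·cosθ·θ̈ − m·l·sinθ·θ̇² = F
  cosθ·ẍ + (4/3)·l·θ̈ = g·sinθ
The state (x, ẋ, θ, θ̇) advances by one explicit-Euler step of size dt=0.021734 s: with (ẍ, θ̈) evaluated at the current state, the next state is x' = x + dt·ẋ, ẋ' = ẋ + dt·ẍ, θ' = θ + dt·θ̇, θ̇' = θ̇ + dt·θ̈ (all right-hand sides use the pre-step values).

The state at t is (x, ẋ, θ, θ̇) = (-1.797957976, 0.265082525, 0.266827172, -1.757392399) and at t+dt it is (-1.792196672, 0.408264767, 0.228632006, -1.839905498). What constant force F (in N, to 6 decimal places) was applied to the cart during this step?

F = 5.445698 N

ẍ = (ẋ'−ẋ)/dt = (0.408264767−0.265082525)/0.021734 = 6.587938
θ̈ = (θ̇'−θ̇)/dt = (-1.839905498−-1.757392399)/0.021734 = -3.796499
sinθ=0.263672, cosθ=0.964612
F = (M+m)·ẍ + m·l·cosθ·θ̈ − m·l·sinθ·θ̇² = 6.621187 + -0.961652 − 0.213837 = 5.445698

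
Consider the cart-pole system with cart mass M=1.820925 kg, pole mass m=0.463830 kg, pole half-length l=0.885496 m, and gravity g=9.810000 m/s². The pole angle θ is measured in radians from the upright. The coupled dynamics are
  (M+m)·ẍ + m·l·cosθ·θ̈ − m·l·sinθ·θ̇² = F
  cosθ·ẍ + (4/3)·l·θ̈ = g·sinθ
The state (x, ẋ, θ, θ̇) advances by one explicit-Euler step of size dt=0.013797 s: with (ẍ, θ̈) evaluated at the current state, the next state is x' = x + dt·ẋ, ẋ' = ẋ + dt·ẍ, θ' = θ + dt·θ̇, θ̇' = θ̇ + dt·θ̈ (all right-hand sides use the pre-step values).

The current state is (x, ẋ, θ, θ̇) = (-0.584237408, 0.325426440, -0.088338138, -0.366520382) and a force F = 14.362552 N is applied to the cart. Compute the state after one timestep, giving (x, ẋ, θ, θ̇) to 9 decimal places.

sinθ=-0.088223290, cosθ=0.996100723
temp = (F + m·l·θ̇²·sinθ)/(M+m) = (14.362552 + -0.004867713)/2.284755 = 6.284124244
θ̈ = (g·sinθ − cosθ·temp)/(l·(4/3 − m·cos²θ/(M+m))) = -7.108774872
ẍ = temp − m·l·θ̈·cosθ/(M+m) = 7.557052182
Euler: x'=-0.584237408+0.013797·0.325426440=-0.579747499, ẋ'=0.325426440+0.013797·7.557052182=0.429691089
       θ'=-0.088338138+0.013797·-0.366520382=-0.093395020, θ̇'=-0.366520382+0.013797·-7.108774872=-0.464600149

(-0.579747499, 0.429691089, -0.093395020, -0.464600149)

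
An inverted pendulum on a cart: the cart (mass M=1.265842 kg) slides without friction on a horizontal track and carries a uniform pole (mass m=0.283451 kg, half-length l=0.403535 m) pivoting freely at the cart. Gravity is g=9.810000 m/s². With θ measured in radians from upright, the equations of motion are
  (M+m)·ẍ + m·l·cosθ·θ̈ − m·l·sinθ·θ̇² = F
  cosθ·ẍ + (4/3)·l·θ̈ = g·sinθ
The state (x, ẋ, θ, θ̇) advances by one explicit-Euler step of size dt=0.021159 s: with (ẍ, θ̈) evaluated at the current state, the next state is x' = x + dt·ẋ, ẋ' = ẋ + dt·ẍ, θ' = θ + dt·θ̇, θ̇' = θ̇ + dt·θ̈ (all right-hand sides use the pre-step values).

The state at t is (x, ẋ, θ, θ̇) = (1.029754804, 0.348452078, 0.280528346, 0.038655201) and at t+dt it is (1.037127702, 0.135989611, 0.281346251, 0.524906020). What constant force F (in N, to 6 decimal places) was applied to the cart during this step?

F = -13.031015 N

ẍ = (ẋ'−ẋ)/dt = (0.135989611−0.348452078)/0.021159 = -10.041234
θ̈ = (θ̇'−θ̇)/dt = (0.524906020−0.038655201)/0.021159 = 22.980803
sinθ=0.276863, cosθ=0.960909
F = (M+m)·ẍ + m·l·cosθ·θ̈ − m·l·sinθ·θ̇² = -15.556813 + 2.525846 − 0.000047 = -13.031015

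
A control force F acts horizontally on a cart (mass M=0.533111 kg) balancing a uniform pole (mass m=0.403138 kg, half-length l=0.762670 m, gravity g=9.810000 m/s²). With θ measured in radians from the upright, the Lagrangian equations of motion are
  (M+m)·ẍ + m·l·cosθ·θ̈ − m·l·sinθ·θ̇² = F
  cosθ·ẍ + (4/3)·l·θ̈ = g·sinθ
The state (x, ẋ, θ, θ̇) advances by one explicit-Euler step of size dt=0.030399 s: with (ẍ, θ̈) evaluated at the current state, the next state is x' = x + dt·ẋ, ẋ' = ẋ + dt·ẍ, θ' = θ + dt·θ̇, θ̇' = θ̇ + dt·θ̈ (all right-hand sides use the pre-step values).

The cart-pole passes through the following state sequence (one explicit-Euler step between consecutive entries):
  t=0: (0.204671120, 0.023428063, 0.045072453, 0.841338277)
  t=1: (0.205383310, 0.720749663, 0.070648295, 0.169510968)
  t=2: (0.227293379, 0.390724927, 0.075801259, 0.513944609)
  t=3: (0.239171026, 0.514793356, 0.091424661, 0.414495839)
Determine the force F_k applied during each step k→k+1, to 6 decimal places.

F_0 = 14.678689 N
F_1 = -6.689972 N
F_2 = 2.812038 N

step 0→1:
  ẍ = (ẋ'−ẋ)/dt = (0.720749663−0.023428063)/0.030399 = 22.938965
  θ̈ = (θ̇'−θ̇)/dt = (0.169510968−0.841338277)/0.030399 = -22.100310
  sinθ=0.045057, cosθ=0.998984
  F = (M+m)·ẍ + m·l·cosθ·θ̈ − m·l·sinθ·θ̇² = 21.476583 + -6.788088 − 0.009806 = 14.678689
step 1→2:
  ẍ = (ẋ'−ẋ)/dt = (0.390724927−0.720749663)/0.030399 = -10.856434
  θ̈ = (θ̇'−θ̇)/dt = (0.513944609−0.169510968)/0.030399 = 11.330427
  sinθ=0.070590, cosθ=0.997505
  F = (M+m)·ẍ + m·l·cosθ·θ̈ − m·l·sinθ·θ̇² = -10.164325 + 3.474977 − 0.000624 = -6.689972
step 2→3:
  ẍ = (ẋ'−ẋ)/dt = (0.514793356−0.390724927)/0.030399 = 4.081333
  θ̈ = (θ̇'−θ̇)/dt = (0.414495839−0.513944609)/0.030399 = -3.271449
  sinθ=0.075729, cosθ=0.997128
  F = (M+m)·ẍ + m·l·cosθ·θ̈ − m·l·sinθ·θ̇² = 3.821144 + -1.002955 − 0.006150 = 2.812038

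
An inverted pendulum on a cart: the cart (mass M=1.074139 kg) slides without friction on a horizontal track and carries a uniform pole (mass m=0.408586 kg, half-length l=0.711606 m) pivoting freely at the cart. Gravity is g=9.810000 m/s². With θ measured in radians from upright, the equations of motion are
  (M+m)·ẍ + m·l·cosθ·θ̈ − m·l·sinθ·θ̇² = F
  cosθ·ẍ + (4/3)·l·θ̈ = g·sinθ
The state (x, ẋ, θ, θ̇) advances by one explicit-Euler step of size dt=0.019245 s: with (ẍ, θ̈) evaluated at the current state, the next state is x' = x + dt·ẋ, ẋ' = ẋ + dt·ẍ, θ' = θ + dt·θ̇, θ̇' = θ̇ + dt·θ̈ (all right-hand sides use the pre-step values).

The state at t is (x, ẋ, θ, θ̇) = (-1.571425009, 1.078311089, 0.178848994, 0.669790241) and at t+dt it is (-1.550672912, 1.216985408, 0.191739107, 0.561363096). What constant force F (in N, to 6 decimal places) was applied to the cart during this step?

F = 9.048934 N

ẍ = (ẋ'−ẋ)/dt = (1.216985408−1.078311089)/0.019245 = 7.205732
θ̈ = (θ̇'−θ̇)/dt = (0.561363096−0.669790241)/0.019245 = -5.634042
sinθ=0.177897, cosθ=0.984049
F = (M+m)·ẍ + m·l·cosθ·θ̈ − m·l·sinθ·θ̇² = 10.684120 + -1.611981 − 0.023204 = 9.048934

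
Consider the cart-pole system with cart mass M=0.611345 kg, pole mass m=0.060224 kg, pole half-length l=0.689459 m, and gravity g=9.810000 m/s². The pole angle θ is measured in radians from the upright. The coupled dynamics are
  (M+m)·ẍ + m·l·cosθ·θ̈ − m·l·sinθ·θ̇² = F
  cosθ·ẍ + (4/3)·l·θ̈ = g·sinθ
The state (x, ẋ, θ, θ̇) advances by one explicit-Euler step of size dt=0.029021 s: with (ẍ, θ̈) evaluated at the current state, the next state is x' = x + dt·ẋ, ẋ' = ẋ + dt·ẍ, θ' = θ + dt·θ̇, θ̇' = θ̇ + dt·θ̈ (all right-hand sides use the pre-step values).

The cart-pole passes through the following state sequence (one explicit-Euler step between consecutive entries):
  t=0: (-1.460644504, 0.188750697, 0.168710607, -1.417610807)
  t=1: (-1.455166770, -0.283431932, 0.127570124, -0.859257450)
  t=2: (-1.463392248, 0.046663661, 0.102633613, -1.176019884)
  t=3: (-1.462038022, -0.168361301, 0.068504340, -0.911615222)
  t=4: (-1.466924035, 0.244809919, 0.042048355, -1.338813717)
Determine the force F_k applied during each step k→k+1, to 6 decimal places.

step 0→1:
  ẍ = (ẋ'−ẋ)/dt = (-0.283431932−0.188750697)/0.029021 = -16.270378
  θ̈ = (θ̇'−θ̇)/dt = (-0.859257450−-1.417610807)/0.029021 = 19.239632
  sinθ=0.167911, cosθ=0.985802
  F = (M+m)·ẍ + m·l·cosθ·θ̈ − m·l·sinθ·θ̇² = -10.926681 + 0.787525 − 0.014011 = -10.153167
step 1→2:
  ẍ = (ẋ'−ẋ)/dt = (0.046663661−-0.283431932)/0.029021 = 11.374370
  θ̈ = (θ̇'−θ̇)/dt = (-1.176019884−-0.859257450)/0.029021 = -10.914939
  sinθ=0.127224, cosθ=0.991874
  F = (M+m)·ẍ + m·l·cosθ·θ̈ − m·l·sinθ·θ̇² = 7.638674 + -0.449527 − 0.003900 = 7.185247
step 2→3:
  ẍ = (ẋ'−ẋ)/dt = (-0.168361301−0.046663661)/0.029021 = -7.409289
  θ̈ = (θ̇'−θ̇)/dt = (-0.911615222−-1.176019884)/0.029021 = 9.110805
  sinθ=0.102454, cosθ=0.994738
  F = (M+m)·ẍ + m·l·cosθ·θ̈ − m·l·sinθ·θ̇² = -4.975848 + 0.376308 − 0.005883 = -4.605424
step 3→4:
  ẍ = (ẋ'−ẋ)/dt = (0.244809919−-0.168361301)/0.029021 = 14.236974
  θ̈ = (θ̇'−θ̇)/dt = (-1.338813717−-0.911615222)/0.029021 = -14.720323
  sinθ=0.068451, cosθ=0.997654
  F = (M+m)·ẍ + m·l·cosθ·θ̈ − m·l·sinθ·θ̇² = 9.561110 + -0.609783 − 0.002362 = 8.948965

F_0 = -10.153167 N
F_1 = 7.185247 N
F_2 = -4.605424 N
F_3 = 8.948965 N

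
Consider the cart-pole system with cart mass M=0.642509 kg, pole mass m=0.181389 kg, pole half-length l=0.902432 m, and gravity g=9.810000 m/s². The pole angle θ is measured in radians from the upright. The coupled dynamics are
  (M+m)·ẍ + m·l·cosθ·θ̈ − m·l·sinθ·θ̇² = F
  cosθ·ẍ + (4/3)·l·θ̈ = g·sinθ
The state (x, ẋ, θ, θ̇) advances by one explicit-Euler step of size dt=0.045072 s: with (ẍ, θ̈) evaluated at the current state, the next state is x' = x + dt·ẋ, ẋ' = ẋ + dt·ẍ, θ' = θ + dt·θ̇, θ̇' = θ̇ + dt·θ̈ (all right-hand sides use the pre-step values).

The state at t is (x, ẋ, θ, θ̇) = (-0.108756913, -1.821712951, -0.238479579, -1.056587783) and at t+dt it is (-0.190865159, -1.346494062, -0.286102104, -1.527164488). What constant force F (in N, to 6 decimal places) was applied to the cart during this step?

ẍ = (ẋ'−ẋ)/dt = (-1.346494062−-1.821712951)/0.045072 = 10.543550
θ̈ = (θ̇'−θ̇)/dt = (-1.527164488−-1.056587783)/0.045072 = -10.440555
sinθ=-0.236226, cosθ=0.971698
F = (M+m)·ẍ + m·l·cosθ·θ̈ − m·l·sinθ·θ̇² = 8.686810 + -1.660659 − -0.043168 = 7.069319

F = 7.069319 N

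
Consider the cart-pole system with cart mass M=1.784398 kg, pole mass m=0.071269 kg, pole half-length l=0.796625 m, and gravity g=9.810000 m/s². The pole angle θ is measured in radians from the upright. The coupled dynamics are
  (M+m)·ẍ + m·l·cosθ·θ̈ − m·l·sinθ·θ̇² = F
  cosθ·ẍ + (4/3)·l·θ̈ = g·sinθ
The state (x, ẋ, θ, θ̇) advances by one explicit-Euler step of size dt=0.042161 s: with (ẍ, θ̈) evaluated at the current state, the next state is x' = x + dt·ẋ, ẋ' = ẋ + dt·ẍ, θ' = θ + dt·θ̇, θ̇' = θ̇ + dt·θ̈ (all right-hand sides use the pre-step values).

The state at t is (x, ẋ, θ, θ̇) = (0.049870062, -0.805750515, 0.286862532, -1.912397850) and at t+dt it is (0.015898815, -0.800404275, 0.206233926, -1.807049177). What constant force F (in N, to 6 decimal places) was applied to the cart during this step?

ẍ = (ẋ'−ẋ)/dt = (-0.800404275−-0.805750515)/0.042161 = 0.126805
θ̈ = (θ̇'−θ̇)/dt = (-1.807049177−-1.912397850)/0.042161 = 2.498723
sinθ=0.282944, cosθ=0.959136
F = (M+m)·ẍ + m·l·cosθ·θ̈ − m·l·sinθ·θ̇² = 0.235308 + 0.136067 − 0.058751 = 0.312625

F = 0.312625 N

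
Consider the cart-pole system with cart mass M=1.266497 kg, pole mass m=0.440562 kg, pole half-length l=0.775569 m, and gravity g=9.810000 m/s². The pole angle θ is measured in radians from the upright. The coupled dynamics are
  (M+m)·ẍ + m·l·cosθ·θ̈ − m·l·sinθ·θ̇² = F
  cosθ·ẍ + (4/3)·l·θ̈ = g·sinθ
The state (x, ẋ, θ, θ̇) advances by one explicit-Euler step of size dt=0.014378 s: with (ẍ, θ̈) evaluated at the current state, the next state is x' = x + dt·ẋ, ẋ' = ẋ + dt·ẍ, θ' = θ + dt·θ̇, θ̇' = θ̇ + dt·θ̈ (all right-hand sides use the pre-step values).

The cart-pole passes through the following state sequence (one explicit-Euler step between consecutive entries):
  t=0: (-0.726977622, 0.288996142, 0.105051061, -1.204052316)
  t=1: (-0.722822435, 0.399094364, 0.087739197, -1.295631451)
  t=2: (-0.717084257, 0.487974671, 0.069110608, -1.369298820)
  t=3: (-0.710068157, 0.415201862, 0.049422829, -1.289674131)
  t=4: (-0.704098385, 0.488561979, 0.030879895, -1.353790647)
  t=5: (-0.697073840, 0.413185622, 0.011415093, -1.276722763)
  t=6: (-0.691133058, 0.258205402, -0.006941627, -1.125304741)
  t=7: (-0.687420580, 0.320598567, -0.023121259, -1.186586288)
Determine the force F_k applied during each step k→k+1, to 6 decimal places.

step 0→1:
  ẍ = (ẋ'−ẋ)/dt = (0.399094364−0.288996142)/0.014378 = 7.657409
  θ̈ = (θ̇'−θ̇)/dt = (-1.295631451−-1.204052316)/0.014378 = -6.369393
  sinθ=0.104858, cosθ=0.994487
  F = (M+m)·ẍ + m·l·cosθ·θ̈ − m·l·sinθ·θ̇² = 13.071648 + -2.164336 − 0.051942 = 10.855370
step 1→2:
  ẍ = (ẋ'−ẋ)/dt = (0.487974671−0.399094364)/0.014378 = 6.181688
  θ̈ = (θ̇'−θ̇)/dt = (-1.369298820−-1.295631451)/0.014378 = -5.123617
  sinθ=0.087627, cosθ=0.996153
  F = (M+m)·ẍ + m·l·cosθ·θ̈ − m·l·sinθ·θ̇² = 10.552506 + -1.743935 − 0.050260 = 8.758310
step 2→3:
  ẍ = (ẋ'−ẋ)/dt = (0.415201862−0.487974671)/0.014378 = -5.061400
  θ̈ = (θ̇'−θ̇)/dt = (-1.289674131−-1.369298820)/0.014378 = 5.537953
  sinθ=0.069056, cosθ=0.997613
  F = (M+m)·ẍ + m·l·cosθ·θ̈ − m·l·sinθ·θ̇² = -8.640108 + 1.887725 − 0.044241 = -6.796624
step 3→4:
  ẍ = (ẋ'−ẋ)/dt = (0.488561979−0.415201862)/0.014378 = 5.102248
  θ̈ = (θ̇'−θ̇)/dt = (-1.353790647−-1.289674131)/0.014378 = -4.459349
  sinθ=0.049403, cosθ=0.998779
  F = (M+m)·ẍ + m·l·cosθ·θ̈ − m·l·sinθ·θ̇² = 8.709838 + -1.521838 − 0.028076 = 7.159924
step 4→5:
  ẍ = (ẋ'−ẋ)/dt = (0.413185622−0.488561979)/0.014378 = -5.242479
  θ̈ = (θ̇'−θ̇)/dt = (-1.276722763−-1.353790647)/0.014378 = 5.360125
  sinθ=0.030875, cosθ=0.999523
  F = (M+m)·ẍ + m·l·cosθ·θ̈ − m·l·sinθ·θ̇² = -8.949220 + 1.830608 − 0.019335 = -7.137947
step 5→6:
  ẍ = (ẋ'−ẋ)/dt = (0.258205402−0.413185622)/0.014378 = -10.778983
  θ̈ = (θ̇'−θ̇)/dt = (-1.125304741−-1.276722763)/0.014378 = 10.531230
  sinθ=0.011415, cosθ=0.999935
  F = (M+m)·ẍ + m·l·cosθ·θ̈ − m·l·sinθ·θ̇² = -18.400360 + 3.598142 − 0.006358 = -14.808576
step 6→7:
  ẍ = (ẋ'−ẋ)/dt = (0.320598567−0.258205402)/0.014378 = 4.339488
  θ̈ = (θ̇'−θ̇)/dt = (-1.186586288−-1.125304741)/0.014378 = -4.262175
  sinθ=-0.006942, cosθ=0.999976
  F = (M+m)·ẍ + m·l·cosθ·θ̈ − m·l·sinθ·θ̇² = 7.407763 + -1.456291 − -0.003003 = 5.954475

F_0 = 10.855370 N
F_1 = 8.758310 N
F_2 = -6.796624 N
F_3 = 7.159924 N
F_4 = -7.137947 N
F_5 = -14.808576 N
F_6 = 5.954475 N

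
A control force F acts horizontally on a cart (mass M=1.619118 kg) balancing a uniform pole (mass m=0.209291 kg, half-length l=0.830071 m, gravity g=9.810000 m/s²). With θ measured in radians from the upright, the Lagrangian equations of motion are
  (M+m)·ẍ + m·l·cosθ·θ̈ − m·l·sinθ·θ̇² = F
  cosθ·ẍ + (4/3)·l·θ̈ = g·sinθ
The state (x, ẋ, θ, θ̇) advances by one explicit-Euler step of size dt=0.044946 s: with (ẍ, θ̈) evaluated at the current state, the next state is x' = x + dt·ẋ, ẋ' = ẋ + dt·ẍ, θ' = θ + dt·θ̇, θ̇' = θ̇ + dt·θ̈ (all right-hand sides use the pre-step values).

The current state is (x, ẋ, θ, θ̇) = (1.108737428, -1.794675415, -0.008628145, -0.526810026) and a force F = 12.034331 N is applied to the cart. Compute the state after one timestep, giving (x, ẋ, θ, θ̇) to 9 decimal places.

sinθ=-0.008628038, cosθ=0.999962778
temp = (F + m·l·θ̇²·sinθ)/(M+m) = (12.034331 + -0.000415993)/1.828409 = 6.581631904
θ̈ = (g·sinθ − cosθ·temp)/(l·(4/3 − m·cos²θ/(M+m))) = -6.588589987
ẍ = temp − m·l·θ̈·cosθ/(M+m) = 7.207623871
Euler: x'=1.108737428+0.044946·-1.794675415=1.028073947, ẋ'=-1.794675415+0.044946·7.207623871=-1.470721553
       θ'=-0.008628145+0.044946·-0.526810026=-0.032306148, θ̇'=-0.526810026+0.044946·-6.588589987=-0.822940792

(1.028073947, -1.470721553, -0.032306148, -0.822940792)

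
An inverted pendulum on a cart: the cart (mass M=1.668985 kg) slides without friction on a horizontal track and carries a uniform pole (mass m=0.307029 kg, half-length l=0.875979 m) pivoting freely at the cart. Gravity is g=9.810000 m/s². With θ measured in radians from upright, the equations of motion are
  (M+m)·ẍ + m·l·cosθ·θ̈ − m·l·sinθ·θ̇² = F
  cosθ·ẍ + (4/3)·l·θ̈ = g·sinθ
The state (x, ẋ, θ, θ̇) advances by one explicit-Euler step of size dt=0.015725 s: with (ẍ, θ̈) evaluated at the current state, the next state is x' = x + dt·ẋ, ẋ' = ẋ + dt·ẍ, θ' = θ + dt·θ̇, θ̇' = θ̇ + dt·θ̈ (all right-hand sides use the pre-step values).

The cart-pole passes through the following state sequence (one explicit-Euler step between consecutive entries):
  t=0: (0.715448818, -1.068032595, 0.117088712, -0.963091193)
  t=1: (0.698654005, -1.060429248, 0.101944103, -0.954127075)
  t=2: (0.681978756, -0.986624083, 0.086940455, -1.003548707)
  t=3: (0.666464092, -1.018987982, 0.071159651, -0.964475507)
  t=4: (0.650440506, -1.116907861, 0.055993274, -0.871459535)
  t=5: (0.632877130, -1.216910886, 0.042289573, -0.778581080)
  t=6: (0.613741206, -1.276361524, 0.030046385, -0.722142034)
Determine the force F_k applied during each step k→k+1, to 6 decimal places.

F_0 = 1.078566 N
F_1 = 8.408600 N
F_2 = -3.424628 N
F_3 = -10.735602 N
F_4 = -10.991830 N
F_5 = -6.513063 N

step 0→1:
  ẍ = (ẋ'−ẋ)/dt = (-1.060429248−-1.068032595)/0.015725 = 0.483520
  θ̈ = (θ̇'−θ̇)/dt = (-0.954127075−-0.963091193)/0.015725 = 0.570055
  sinθ=0.116821, cosθ=0.993153
  F = (M+m)·ẍ + m·l·cosθ·θ̈ − m·l·sinθ·θ̇² = 0.955442 + 0.152267 − 0.029143 = 1.078566
step 1→2:
  ẍ = (ẋ'−ẋ)/dt = (-0.986624083−-1.060429248)/0.015725 = 4.693492
  θ̈ = (θ̇'−θ̇)/dt = (-1.003548707−-0.954127075)/0.015725 = -3.142870
  sinθ=0.101768, cosθ=0.994808
  F = (M+m)·ẍ + m·l·cosθ·θ̈ − m·l·sinθ·θ̇² = 9.274406 + -0.840889 − 0.024917 = 8.408600
step 2→3:
  ẍ = (ẋ'−ẋ)/dt = (-1.018987982−-0.986624083)/0.015725 = -2.058118
  θ̈ = (θ̇'−θ̇)/dt = (-0.964475507−-1.003548707)/0.015725 = 2.484782
  sinθ=0.086831, cosθ=0.996223
  F = (M+m)·ẍ + m·l·cosθ·θ̈ − m·l·sinθ·θ̇² = -4.066869 + 0.665760 − 0.023519 = -3.424628
step 3→4:
  ẍ = (ẋ'−ẋ)/dt = (-1.116907861−-1.018987982)/0.015725 = -6.227019
  θ̈ = (θ̇'−θ̇)/dt = (-0.871459535−-0.964475507)/0.015725 = 5.915165
  sinθ=0.071100, cosθ=0.997469
  F = (M+m)·ẍ + m·l·cosθ·θ̈ − m·l·sinθ·θ̇² = -12.304677 + 1.586863 − 0.017788 = -10.735602
step 4→5:
  ẍ = (ẋ'−ẋ)/dt = (-1.216910886−-1.116907861)/0.015725 = -6.359493
  θ̈ = (θ̇'−θ̇)/dt = (-0.778581080−-0.871459535)/0.015725 = 5.906420
  sinθ=0.055964, cosθ=0.998433
  F = (M+m)·ẍ + m·l·cosθ·θ̈ − m·l·sinθ·θ̇² = -12.566447 + 1.586048 − 0.011431 = -10.991830
step 5→6:
  ẍ = (ẋ'−ẋ)/dt = (-1.276361524−-1.216910886)/0.015725 = -3.780645
  θ̈ = (θ̇'−θ̇)/dt = (-0.722142034−-0.778581080)/0.015725 = 3.589129
  sinθ=0.042277, cosθ=0.999106
  F = (M+m)·ẍ + m·l·cosθ·θ̈ − m·l·sinθ·θ̇² = -7.470607 + 0.964437 − 0.006893 = -6.513063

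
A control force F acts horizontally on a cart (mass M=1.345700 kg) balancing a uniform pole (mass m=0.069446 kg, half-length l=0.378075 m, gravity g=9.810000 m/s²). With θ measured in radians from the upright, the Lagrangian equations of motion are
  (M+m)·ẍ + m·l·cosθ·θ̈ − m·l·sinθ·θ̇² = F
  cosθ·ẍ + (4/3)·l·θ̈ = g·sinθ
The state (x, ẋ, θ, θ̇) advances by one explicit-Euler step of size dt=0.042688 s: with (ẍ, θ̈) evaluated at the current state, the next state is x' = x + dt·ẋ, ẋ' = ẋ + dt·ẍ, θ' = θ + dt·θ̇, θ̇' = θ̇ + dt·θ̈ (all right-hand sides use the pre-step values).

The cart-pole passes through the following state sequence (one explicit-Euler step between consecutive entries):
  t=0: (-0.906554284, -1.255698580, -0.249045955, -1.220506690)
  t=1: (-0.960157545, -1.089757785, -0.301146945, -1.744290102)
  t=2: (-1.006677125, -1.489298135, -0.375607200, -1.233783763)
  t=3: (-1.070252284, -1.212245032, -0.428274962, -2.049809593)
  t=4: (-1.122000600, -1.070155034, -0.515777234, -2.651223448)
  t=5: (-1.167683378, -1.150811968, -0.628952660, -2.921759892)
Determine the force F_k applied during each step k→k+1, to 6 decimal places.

step 0→1:
  ẍ = (ẋ'−ẋ)/dt = (-1.089757785−-1.255698580)/0.042688 = 3.887294
  θ̈ = (θ̇'−θ̇)/dt = (-1.744290102−-1.220506690)/0.042688 = -12.270039
  sinθ=-0.246479, cosθ=0.969148
  F = (M+m)·ẍ + m·l·cosθ·θ̈ − m·l·sinθ·θ̇² = 5.501088 + -0.312220 − -0.009640 = 5.198508
step 1→2:
  ẍ = (ẋ'−ẋ)/dt = (-1.489298135−-1.089757785)/0.042688 = -9.359547
  θ̈ = (θ̇'−θ̇)/dt = (-1.233783763−-1.744290102)/0.042688 = 11.959013
  sinθ=-0.296616, cosθ=0.954997
  F = (M+m)·ẍ + m·l·cosθ·θ̈ − m·l·sinθ·θ̇² = -13.245126 + 0.299863 − -0.023695 = -12.921568
step 2→3:
  ẍ = (ẋ'−ẋ)/dt = (-1.212245032−-1.489298135)/0.042688 = 6.490187
  θ̈ = (θ̇'−θ̇)/dt = (-2.049809593−-1.233783763)/0.042688 = -19.116047
  sinθ=-0.366837, cosθ=0.930285
  F = (M+m)·ẍ + m·l·cosθ·θ̈ − m·l·sinθ·θ̇² = 9.184562 + -0.466917 − -0.014661 = 8.732307
step 3→4:
  ẍ = (ẋ'−ẋ)/dt = (-1.070155034−-1.212245032)/0.042688 = 3.328570
  θ̈ = (θ̇'−θ̇)/dt = (-2.651223448−-2.049809593)/0.042688 = -14.088593
  sinθ=-0.415302, cosθ=0.909684
  F = (M+m)·ẍ + m·l·cosθ·θ̈ − m·l·sinθ·θ̇² = 4.710413 + -0.336499 − -0.045816 = 4.419730
step 4→5:
  ẍ = (ẋ'−ẋ)/dt = (-1.150811968−-1.070155034)/0.042688 = -1.889452
  θ̈ = (θ̇'−θ̇)/dt = (-2.921759892−-2.651223448)/0.042688 = -6.337529
  sinθ=-0.493211, cosθ=0.869910
  F = (M+m)·ẍ + m·l·cosθ·θ̈ − m·l·sinθ·θ̇² = -2.673851 + -0.144750 − -0.091023 = -2.727578

F_0 = 5.198508 N
F_1 = -12.921568 N
F_2 = 8.732307 N
F_3 = 4.419730 N
F_4 = -2.727578 N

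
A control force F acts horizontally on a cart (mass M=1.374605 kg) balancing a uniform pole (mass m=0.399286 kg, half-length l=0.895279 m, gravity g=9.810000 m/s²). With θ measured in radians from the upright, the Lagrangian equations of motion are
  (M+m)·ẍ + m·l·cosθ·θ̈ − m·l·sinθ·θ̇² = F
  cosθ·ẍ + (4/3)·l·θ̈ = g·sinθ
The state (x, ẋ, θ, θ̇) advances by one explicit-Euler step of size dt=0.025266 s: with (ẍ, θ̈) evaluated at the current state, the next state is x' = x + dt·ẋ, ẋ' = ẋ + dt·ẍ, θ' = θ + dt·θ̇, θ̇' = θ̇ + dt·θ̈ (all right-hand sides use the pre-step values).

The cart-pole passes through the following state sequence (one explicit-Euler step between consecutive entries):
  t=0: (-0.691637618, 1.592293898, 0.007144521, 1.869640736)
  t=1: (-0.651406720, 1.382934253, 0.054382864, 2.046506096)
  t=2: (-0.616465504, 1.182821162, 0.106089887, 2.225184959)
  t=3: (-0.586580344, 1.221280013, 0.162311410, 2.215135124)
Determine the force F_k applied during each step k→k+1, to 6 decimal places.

F_0 = -12.205489 N
F_1 = -11.606769 N
F_2 = 2.371326 N

step 0→1:
  ẍ = (ẋ'−ẋ)/dt = (1.382934253−1.592293898)/0.025266 = -8.286220
  θ̈ = (θ̇'−θ̇)/dt = (2.046506096−1.869640736)/0.025266 = 7.000133
  sinθ=0.007144, cosθ=0.999974
  F = (M+m)·ẍ + m·l·cosθ·θ̈ − m·l·sinθ·θ̇² = -14.698852 + 2.502290 − 0.008927 = -12.205489
step 1→2:
  ẍ = (ẋ'−ẋ)/dt = (1.182821162−1.382934253)/0.025266 = -7.920252
  θ̈ = (θ̇'−θ̇)/dt = (2.225184959−2.046506096)/0.025266 = 7.071909
  sinθ=0.054356, cosθ=0.998522
  F = (M+m)·ẍ + m·l·cosθ·θ̈ − m·l·sinθ·θ̇² = -14.049664 + 2.524275 − 0.081380 = -11.606769
step 2→3:
  ẍ = (ẋ'−ẋ)/dt = (1.221280013−1.182821162)/0.025266 = 1.522158
  θ̈ = (θ̇'−θ̇)/dt = (2.215135124−2.225184959)/0.025266 = -0.397761
  sinθ=0.105891, cosθ=0.994378
  F = (M+m)·ẍ + m·l·cosθ·θ̈ − m·l·sinθ·θ̇² = 2.700143 + -0.141389 − 0.187428 = 2.371326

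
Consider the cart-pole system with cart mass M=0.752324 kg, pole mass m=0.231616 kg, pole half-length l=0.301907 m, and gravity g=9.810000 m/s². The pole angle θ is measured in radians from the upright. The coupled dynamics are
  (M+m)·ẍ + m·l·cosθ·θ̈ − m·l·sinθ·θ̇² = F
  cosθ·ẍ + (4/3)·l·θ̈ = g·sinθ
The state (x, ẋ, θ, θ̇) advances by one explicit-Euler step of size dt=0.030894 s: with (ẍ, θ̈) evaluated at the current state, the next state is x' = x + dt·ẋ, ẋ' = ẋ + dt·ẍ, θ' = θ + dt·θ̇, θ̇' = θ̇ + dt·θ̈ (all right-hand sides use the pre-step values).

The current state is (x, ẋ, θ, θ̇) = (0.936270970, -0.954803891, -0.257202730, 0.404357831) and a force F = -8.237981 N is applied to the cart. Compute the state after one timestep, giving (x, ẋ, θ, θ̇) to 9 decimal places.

sinθ=-0.254376296, cosθ=0.967105320
temp = (F + m·l·θ̇²·sinθ)/(M+m) = (-8.237981 + -0.002908373)/0.983940 = -8.375398269
θ̈ = (g·sinθ − cosθ·temp)/(l·(4/3 − m·cos²θ/(M+m))) = 16.676298098
ẍ = temp − m·l·θ̈·cosθ/(M+m) = -9.521561694
Euler: x'=0.936270970+0.030894·-0.954803891=0.906773259, ẋ'=-0.954803891+0.030894·-9.521561694=-1.248963018
       θ'=-0.257202730+0.030894·0.404357831=-0.244710499, θ̇'=0.404357831+0.030894·16.676298098=0.919555384

(0.906773259, -1.248963018, -0.244710499, 0.919555384)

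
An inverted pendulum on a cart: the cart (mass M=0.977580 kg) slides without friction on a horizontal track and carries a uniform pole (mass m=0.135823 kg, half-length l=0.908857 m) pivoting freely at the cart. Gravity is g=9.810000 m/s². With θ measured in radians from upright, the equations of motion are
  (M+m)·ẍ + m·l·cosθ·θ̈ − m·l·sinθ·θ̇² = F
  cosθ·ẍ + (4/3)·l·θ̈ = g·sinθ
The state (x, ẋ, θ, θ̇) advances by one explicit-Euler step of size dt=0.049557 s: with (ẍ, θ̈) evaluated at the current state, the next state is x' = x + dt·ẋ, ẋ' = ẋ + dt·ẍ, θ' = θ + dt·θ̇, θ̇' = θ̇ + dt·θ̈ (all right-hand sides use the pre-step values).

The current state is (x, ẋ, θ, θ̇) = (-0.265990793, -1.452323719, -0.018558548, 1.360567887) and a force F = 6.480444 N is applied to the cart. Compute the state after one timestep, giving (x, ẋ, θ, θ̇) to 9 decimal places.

(-0.337963600, -1.134145230, 0.048867115, 1.090603392)

sinθ=-0.018557483, cosθ=0.999827795
temp = (F + m·l·θ̇²·sinθ)/(M+m) = (6.480444 + -0.004240610)/1.113403 = 5.816585180
θ̈ = (g·sinθ − cosθ·temp)/(l·(4/3 − m·cos²θ/(M+m))) = -5.447555244
ẍ = temp − m·l·θ̈·cosθ/(M+m) = 6.420455017
Euler: x'=-0.265990793+0.049557·-1.452323719=-0.337963600, ẋ'=-1.452323719+0.049557·6.420455017=-1.134145230
       θ'=-0.018558548+0.049557·1.360567887=0.048867115, θ̇'=1.360567887+0.049557·-5.447555244=1.090603392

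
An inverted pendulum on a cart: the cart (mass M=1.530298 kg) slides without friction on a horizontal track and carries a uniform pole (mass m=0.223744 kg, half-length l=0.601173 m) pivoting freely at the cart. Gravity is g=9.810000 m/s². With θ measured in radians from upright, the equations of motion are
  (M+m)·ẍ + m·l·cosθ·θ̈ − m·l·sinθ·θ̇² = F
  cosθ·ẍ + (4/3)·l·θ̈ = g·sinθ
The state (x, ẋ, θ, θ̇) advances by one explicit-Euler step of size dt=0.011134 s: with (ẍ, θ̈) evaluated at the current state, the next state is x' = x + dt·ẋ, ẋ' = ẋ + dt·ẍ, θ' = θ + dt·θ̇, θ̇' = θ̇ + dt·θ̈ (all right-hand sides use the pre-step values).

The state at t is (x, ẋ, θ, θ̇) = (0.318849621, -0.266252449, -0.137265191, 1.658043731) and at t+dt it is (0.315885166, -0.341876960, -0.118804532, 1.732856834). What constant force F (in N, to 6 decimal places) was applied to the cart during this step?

F = -10.967921 N

ẍ = (ẋ'−ẋ)/dt = (-0.341876960−-0.266252449)/0.011134 = -6.792214
θ̈ = (θ̇'−θ̇)/dt = (1.732856834−1.658043731)/0.011134 = 6.719337
sinθ=-0.136835, cosθ=0.990594
F = (M+m)·ẍ + m·l·cosθ·θ̈ − m·l·sinθ·θ̇² = -11.913829 + 0.895309 − -0.050599 = -10.967921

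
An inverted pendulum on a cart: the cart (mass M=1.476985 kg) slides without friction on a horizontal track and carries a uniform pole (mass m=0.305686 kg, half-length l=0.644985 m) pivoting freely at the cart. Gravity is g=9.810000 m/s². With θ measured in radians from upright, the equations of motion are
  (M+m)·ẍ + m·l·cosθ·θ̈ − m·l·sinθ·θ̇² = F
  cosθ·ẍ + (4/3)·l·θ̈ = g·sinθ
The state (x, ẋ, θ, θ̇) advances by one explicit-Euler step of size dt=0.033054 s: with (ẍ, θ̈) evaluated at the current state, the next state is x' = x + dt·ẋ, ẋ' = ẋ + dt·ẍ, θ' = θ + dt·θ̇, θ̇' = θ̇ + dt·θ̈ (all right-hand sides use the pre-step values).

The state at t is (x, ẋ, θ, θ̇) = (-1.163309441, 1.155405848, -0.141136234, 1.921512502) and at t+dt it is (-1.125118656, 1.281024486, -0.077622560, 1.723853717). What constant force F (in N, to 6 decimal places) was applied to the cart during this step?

F = 5.709990 N

ẍ = (ẋ'−ẋ)/dt = (1.281024486−1.155405848)/0.033054 = 3.800407
θ̈ = (θ̇'−θ̇)/dt = (1.723853717−1.921512502)/0.033054 = -5.979875
sinθ=-0.140668, cosθ=0.990057
F = (M+m)·ẍ + m·l·cosθ·θ̈ − m·l·sinθ·θ̇² = 6.774875 + -1.167286 − -0.102402 = 5.709990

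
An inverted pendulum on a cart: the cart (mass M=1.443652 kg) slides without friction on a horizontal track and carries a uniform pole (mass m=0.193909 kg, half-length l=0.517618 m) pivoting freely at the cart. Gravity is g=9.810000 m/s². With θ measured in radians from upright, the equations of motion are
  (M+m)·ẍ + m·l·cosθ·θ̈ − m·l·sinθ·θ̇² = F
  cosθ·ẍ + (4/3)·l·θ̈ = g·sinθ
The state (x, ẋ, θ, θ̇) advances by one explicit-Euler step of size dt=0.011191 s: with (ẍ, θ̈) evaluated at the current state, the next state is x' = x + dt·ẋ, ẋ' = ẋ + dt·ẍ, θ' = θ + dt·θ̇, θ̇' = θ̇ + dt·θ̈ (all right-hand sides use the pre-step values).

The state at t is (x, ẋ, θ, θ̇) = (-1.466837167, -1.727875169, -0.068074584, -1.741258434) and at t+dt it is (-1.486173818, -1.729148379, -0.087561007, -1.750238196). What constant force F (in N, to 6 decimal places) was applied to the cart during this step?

ẍ = (ẋ'−ẋ)/dt = (-1.729148379−-1.727875169)/0.011191 = -0.113771
θ̈ = (θ̇'−θ̇)/dt = (-1.750238196−-1.741258434)/0.011191 = -0.802409
sinθ=-0.068022, cosθ=0.997684
F = (M+m)·ẍ + m·l·cosθ·θ̈ − m·l·sinθ·θ̇² = -0.186307 + -0.080352 − -0.020701 = -0.245958

F = -0.245958 N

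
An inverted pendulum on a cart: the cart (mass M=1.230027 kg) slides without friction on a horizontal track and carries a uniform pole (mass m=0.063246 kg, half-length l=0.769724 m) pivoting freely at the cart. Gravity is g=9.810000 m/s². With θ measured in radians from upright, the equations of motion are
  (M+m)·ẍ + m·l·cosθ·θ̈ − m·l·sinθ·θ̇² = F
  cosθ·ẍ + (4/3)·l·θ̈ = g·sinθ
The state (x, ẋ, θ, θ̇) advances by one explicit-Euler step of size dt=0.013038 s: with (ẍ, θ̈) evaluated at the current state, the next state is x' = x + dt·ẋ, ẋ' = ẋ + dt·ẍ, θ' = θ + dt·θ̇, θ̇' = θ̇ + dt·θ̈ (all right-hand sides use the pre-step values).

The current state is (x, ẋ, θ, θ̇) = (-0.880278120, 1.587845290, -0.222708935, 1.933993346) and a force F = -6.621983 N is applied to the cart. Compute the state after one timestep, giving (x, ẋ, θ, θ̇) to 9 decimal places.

sinθ=-0.220872462, cosθ=0.975302699
temp = (F + m·l·θ̇²·sinθ)/(M+m) = (-6.621983 + -0.040217921)/1.293273 = -5.151426590
θ̈ = (g·sinθ − cosθ·temp)/(l·(4/3 − m·cos²θ/(M+m))) = 2.884869040
ẍ = temp − m·l·θ̈·cosθ/(M+m) = -5.257338161
Euler: x'=-0.880278120+0.013038·1.587845290=-0.859575793, ẋ'=1.587845290+0.013038·-5.257338161=1.519300115
       θ'=-0.222708935+0.013038·1.933993346=-0.197493530, θ̇'=1.933993346+0.013038·2.884869040=1.971606269

(-0.859575793, 1.519300115, -0.197493530, 1.971606269)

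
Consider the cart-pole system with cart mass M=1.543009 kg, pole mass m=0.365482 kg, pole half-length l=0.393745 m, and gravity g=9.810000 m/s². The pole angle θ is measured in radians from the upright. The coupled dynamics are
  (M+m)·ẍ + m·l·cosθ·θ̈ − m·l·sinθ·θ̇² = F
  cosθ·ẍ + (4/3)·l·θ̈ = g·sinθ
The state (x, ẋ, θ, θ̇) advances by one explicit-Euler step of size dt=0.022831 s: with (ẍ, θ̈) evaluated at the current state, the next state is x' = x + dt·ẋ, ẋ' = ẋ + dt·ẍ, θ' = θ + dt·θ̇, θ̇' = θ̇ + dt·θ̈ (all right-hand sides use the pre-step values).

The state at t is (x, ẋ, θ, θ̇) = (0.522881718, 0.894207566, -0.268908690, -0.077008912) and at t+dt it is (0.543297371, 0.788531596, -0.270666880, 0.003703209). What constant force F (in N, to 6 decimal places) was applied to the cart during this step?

F = -8.342993 N

ẍ = (ẋ'−ẋ)/dt = (0.788531596−0.894207566)/0.022831 = -4.628618
θ̈ = (θ̇'−θ̇)/dt = (0.003703209−-0.077008912)/0.022831 = 3.535199
sinθ=-0.265680, cosθ=0.964061
F = (M+m)·ẍ + m·l·cosθ·θ̈ − m·l·sinθ·θ̇² = -8.833675 + 0.490455 − -0.000227 = -8.342993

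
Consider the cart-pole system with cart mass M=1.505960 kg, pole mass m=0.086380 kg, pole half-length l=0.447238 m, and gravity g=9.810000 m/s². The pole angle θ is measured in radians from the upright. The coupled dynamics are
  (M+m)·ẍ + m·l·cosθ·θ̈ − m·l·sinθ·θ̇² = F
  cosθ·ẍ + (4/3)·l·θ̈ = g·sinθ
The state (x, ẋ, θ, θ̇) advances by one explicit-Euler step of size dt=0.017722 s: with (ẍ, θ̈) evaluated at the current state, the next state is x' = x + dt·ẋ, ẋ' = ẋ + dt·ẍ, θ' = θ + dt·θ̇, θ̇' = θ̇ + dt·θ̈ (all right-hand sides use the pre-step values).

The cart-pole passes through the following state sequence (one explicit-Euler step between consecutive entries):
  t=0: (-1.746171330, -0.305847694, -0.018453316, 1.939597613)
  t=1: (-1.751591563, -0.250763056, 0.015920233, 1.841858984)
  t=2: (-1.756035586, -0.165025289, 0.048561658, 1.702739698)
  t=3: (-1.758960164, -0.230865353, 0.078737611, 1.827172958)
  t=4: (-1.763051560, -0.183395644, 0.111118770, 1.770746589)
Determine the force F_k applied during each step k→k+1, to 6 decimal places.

F_0 = 4.739068 N
F_1 = 7.398311 N
F_2 = -5.650301 N
F_3 = 4.132434 N

step 0→1:
  ẍ = (ẋ'−ẋ)/dt = (-0.250763056−-0.305847694)/0.017722 = 3.108263
  θ̈ = (θ̇'−θ̇)/dt = (1.841858984−1.939597613)/0.017722 = -5.515102
  sinθ=-0.018452, cosθ=0.999830
  F = (M+m)·ẍ + m·l·cosθ·θ̈ − m·l·sinθ·θ̇² = 4.949412 + -0.213025 − -0.002682 = 4.739068
step 1→2:
  ẍ = (ẋ'−ẋ)/dt = (-0.165025289−-0.250763056)/0.017722 = 4.837928
  θ̈ = (θ̇'−θ̇)/dt = (1.702739698−1.841858984)/0.017722 = -7.850089
  sinθ=0.015920, cosθ=0.999873
  F = (M+m)·ẍ + m·l·cosθ·θ̈ − m·l·sinθ·θ̇² = 7.703627 + -0.303230 − 0.002086 = 7.398311
step 2→3:
  ẍ = (ẋ'−ẋ)/dt = (-0.230865353−-0.165025289)/0.017722 = -3.715160
  θ̈ = (θ̇'−θ̇)/dt = (1.827172958−1.702739698)/0.017722 = 7.021401
  sinθ=0.048543, cosθ=0.998821
  F = (M+m)·ẍ + m·l·cosθ·θ̈ − m·l·sinθ·θ̇² = -5.915798 + 0.270934 − 0.005437 = -5.650301
step 3→4:
  ẍ = (ẋ'−ẋ)/dt = (-0.183395644−-0.230865353)/0.017722 = 2.678575
  θ̈ = (θ̇'−θ̇)/dt = (1.770746589−1.827172958)/0.017722 = -3.183973
  sinθ=0.078656, cosθ=0.996902
  F = (M+m)·ẍ + m·l·cosθ·θ̈ − m·l·sinθ·θ̇² = 4.265202 + -0.122623 − 0.010145 = 4.132434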